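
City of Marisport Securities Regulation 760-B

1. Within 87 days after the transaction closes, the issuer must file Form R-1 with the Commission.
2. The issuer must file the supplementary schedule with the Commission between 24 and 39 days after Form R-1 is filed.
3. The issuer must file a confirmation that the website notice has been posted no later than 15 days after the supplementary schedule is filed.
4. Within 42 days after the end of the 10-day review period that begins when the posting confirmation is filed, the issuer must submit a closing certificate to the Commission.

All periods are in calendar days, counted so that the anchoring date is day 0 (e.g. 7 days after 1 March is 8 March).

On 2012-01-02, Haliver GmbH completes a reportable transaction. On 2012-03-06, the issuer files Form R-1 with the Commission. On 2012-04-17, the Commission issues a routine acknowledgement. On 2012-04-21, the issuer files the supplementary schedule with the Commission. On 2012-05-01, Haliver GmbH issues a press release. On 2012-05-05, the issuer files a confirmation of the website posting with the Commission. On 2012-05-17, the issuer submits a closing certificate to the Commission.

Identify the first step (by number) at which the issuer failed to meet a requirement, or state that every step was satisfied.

(1) due by 2012-01-02 + 87 days = 2012-03-29; 2012-03-06 is within that limit.
(2) the permitted window runs from 2012-03-06 + 24 = 2012-03-30 to 2012-03-06 + 39 = 2012-04-14; done 2012-04-21 — 7 days after the window closed.
Later steps need not be reached.

Step 2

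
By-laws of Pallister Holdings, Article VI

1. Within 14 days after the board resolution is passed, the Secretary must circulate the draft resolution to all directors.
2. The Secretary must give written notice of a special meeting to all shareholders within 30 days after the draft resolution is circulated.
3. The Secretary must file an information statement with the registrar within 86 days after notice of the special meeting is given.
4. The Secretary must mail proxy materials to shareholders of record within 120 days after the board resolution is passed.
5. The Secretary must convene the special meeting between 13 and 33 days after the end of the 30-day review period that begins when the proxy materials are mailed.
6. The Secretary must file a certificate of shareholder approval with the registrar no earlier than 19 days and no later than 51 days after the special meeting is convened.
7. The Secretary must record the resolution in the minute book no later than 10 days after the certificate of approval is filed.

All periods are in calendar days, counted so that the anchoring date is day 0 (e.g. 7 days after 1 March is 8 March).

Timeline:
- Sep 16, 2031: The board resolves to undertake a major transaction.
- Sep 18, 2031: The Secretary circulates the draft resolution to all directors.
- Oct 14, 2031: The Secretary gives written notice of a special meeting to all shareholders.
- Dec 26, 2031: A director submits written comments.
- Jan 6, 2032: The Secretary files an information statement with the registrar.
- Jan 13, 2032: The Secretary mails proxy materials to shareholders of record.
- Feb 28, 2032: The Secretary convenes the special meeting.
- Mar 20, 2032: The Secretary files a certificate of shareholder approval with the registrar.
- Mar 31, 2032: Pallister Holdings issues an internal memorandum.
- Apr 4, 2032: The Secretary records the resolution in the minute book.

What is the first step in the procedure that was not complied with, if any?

Step 7

(1) due by Sep 16, 2031 + 14 days = Sep 30, 2031; done Sep 18, 2031 — timely.
(2) due by Sep 18, 2031 + 30 days = Oct 18, 2031; Oct 14, 2031 is within that limit.
(3) due by Oct 14, 2031 + 86 days = Jan 8, 2032; done Jan 6, 2032 — timely.
(4) due by Sep 16, 2031 + 120 days = Jan 14, 2032; done Jan 13, 2032 — timely.
(5) the permitted window runs from Feb 12, 2032 + 13 = Feb 25, 2032 to Feb 12, 2032 + 33 = Mar 16, 2032; done Feb 28, 2032 — within the window.
(6) the permitted window runs from Feb 28, 2032 + 19 = Mar 18, 2032 to Feb 28, 2032 + 51 = Apr 19, 2032; done Mar 20, 2032, which is between those dates.
(7) due by Mar 20, 2032 + 10 days = Mar 30, 2032; Apr 4, 2032 misses that deadline by 5 days.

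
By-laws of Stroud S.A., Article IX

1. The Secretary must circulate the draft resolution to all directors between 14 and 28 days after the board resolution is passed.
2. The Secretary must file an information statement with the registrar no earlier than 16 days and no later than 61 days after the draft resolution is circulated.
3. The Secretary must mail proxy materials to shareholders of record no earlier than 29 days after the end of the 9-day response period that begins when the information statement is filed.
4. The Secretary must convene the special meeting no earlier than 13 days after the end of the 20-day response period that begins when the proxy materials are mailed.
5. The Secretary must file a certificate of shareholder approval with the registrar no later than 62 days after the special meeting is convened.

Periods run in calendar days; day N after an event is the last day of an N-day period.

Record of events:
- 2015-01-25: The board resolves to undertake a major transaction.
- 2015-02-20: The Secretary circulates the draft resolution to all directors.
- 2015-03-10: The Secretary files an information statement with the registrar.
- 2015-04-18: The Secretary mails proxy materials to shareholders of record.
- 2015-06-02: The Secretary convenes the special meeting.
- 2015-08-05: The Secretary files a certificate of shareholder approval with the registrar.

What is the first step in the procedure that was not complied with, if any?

(1) the permitted window runs from 2015-01-25 + 14 = 2015-02-08 to 2015-01-25 + 28 = 2015-02-22; done 2015-02-20 — within the window.
(2) the permitted window runs from 2015-02-20 + 16 = 2015-03-08 to 2015-02-20 + 61 = 2015-04-22; 2015-03-10 falls inside that range.
(3) permitted from 2015-03-19 + 29 days = 2015-04-17 onward; 2015-04-18 is on or after that date.
(4) permitted from 2015-05-08 + 13 days = 2015-05-21 onward; 2015-06-02 is on or after that date.
(5) due by 2015-06-02 + 62 days = 2015-08-03; done 2015-08-05 — 2 days late.

Step 5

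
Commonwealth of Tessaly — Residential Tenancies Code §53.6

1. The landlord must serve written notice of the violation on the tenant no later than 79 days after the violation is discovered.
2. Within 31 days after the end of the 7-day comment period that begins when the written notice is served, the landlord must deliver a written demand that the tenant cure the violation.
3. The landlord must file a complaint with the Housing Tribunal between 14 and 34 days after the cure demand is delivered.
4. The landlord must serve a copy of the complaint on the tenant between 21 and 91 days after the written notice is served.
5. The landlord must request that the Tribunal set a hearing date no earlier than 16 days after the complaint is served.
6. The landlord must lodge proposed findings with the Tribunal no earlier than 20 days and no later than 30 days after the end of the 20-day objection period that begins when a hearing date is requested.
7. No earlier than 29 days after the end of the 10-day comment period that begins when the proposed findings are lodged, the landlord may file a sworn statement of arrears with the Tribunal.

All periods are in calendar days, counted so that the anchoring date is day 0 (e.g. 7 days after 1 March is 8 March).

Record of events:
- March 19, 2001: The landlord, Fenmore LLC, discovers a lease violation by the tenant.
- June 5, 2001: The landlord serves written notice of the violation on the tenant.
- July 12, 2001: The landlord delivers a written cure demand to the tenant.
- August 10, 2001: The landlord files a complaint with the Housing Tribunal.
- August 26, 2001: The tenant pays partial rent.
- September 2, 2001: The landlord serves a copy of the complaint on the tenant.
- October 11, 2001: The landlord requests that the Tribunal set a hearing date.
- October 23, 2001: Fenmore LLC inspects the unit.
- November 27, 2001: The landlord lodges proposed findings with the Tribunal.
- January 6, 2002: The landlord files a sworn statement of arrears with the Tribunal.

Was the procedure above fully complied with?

(1) due by March 19, 2001 + 79 days = June 6, 2001; June 5, 2001 is within that limit.
(2) due by June 12, 2001 + 31 days = July 13, 2001; done July 12, 2001 — timely.
(3) the permitted window runs from July 12, 2001 + 14 = July 26, 2001 to July 12, 2001 + 34 = August 15, 2001; August 10, 2001 falls inside that range.
(4) the permitted window runs from June 5, 2001 + 21 = June 26, 2001 to June 5, 2001 + 91 = September 4, 2001; September 2, 2001 falls inside that range.
(5) permitted from September 2, 2001 + 16 days = September 18, 2001 onward; October 11, 2001 is on or after that date.
(6) the permitted window runs from October 31, 2001 + 20 = November 20, 2001 to October 31, 2001 + 30 = November 30, 2001; November 27, 2001 falls inside that range.
(7) permitted from December 7, 2001 + 29 days = January 5, 2002 onward; January 6, 2002 is on or after that date.

Yes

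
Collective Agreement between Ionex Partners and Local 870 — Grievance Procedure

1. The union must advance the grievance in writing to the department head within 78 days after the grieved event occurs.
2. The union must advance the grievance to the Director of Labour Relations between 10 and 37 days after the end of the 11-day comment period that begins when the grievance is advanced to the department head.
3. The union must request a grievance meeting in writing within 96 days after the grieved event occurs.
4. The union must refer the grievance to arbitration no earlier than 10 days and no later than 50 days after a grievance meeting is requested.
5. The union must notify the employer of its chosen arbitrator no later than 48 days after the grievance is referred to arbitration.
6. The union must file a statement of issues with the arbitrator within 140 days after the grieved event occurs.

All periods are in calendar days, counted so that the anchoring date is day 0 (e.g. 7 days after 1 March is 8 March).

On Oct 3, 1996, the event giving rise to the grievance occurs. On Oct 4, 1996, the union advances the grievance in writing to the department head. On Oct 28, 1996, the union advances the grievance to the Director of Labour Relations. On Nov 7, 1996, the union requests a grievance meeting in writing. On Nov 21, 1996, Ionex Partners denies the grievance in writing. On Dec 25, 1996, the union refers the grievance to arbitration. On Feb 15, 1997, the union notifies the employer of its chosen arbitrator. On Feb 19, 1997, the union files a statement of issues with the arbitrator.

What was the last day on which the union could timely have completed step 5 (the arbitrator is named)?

Step 5 runs from Dec 25, 1996, when the grievance is referred to arbitration. 48 days after Dec 25, 1996 is Feb 11, 1997.

Feb 11, 1997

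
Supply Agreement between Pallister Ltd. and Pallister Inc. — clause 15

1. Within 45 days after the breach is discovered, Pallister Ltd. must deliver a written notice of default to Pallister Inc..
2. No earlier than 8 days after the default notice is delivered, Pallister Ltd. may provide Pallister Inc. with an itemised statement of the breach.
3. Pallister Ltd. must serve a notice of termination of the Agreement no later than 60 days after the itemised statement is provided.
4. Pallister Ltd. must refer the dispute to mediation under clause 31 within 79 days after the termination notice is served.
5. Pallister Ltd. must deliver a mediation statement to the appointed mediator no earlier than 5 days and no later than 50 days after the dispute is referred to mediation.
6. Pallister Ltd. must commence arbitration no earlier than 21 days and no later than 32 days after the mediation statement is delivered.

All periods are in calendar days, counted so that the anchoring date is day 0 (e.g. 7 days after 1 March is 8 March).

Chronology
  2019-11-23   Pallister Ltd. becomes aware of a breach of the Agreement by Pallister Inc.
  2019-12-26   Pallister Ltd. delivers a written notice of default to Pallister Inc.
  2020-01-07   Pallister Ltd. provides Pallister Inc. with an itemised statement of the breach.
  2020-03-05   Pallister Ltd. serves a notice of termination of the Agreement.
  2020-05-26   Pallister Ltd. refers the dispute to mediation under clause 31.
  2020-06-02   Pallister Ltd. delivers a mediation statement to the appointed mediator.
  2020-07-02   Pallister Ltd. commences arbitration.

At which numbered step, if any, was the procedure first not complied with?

(1) due by 2019-11-23 + 45 days = 2020-01-07; 2019-12-26 is within that limit.
(2) permitted from 2019-12-26 + 8 days = 2020-01-03 onward; done 2020-01-07, after the minimum wait.
(3) due by 2020-01-07 + 60 days = 2020-03-07; done 2020-03-05 — timely.
(4) due by 2020-03-05 + 79 days = 2020-05-23; 2020-05-26 misses that deadline by 3 days.
That is the first point of non-compliance.

Step 4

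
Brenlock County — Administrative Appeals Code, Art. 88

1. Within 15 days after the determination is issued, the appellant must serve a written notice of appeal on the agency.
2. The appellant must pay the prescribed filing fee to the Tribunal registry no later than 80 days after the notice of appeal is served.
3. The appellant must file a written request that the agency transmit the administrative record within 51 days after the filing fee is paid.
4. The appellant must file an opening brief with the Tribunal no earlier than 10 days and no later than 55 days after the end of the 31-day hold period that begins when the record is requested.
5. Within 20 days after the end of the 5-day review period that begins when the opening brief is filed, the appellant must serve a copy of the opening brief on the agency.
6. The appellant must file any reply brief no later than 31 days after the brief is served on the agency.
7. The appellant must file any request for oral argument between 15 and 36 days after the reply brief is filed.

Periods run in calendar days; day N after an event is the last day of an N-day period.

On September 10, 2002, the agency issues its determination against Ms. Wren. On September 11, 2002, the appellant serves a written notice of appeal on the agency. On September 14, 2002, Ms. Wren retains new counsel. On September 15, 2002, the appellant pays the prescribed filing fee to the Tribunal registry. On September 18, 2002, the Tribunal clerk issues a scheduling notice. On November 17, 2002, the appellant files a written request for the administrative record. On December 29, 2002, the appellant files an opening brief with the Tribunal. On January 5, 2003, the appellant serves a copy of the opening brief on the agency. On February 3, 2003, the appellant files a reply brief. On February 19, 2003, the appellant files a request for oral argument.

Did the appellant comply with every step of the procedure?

No

Step 1 — counting 15 days from September 10, 2002 (when the determination is issued) gives a deadline of September 25, 2002; completed September 11, 2002, before the deadline.
Step 2 — counting 80 days from September 11, 2002 (when the notice of appeal is served) gives a deadline of November 30, 2002; done September 15, 2002 — timely.
Step 3 — counting 51 days from September 15, 2002 (when the filing fee is paid) gives a deadline of November 5, 2002; done November 17, 2002 — 12 days late.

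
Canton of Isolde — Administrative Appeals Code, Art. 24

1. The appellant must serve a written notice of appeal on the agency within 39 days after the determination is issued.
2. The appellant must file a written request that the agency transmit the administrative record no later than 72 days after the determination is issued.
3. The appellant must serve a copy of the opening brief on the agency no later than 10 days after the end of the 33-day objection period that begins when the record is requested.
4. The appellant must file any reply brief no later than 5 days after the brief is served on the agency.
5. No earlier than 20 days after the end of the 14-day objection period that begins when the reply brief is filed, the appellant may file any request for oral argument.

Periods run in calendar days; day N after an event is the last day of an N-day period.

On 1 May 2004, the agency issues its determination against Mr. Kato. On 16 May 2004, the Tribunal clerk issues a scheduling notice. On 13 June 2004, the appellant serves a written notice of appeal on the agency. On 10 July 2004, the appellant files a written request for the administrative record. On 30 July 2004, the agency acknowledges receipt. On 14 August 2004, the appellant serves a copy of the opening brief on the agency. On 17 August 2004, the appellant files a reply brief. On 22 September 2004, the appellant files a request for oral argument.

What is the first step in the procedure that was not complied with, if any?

Step 1 — counting 39 days from 1 May 2004 (when the determination is issued) gives a deadline of 9 June 2004; not done until 13 June 2004, 4 days after the deadline.
The procedure was therefore not followed at step 1.

Step 1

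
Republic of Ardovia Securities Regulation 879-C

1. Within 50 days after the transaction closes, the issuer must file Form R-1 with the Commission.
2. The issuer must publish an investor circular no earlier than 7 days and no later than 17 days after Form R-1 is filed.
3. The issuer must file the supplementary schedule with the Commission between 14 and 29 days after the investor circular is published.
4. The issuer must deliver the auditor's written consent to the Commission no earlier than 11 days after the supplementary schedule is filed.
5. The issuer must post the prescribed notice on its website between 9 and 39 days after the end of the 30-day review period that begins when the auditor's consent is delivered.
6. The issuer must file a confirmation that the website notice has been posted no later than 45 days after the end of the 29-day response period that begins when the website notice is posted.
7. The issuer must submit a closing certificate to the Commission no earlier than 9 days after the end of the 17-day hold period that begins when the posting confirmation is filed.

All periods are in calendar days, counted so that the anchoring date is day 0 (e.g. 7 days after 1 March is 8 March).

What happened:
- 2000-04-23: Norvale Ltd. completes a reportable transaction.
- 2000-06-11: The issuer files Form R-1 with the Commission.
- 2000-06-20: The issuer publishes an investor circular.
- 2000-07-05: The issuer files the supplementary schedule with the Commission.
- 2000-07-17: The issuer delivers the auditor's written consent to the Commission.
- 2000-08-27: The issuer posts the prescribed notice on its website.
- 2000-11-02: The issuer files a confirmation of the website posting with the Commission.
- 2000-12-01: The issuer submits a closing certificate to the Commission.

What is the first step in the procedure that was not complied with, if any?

None — every step was satisfied

Step 1 — counting 50 days from 2000-04-23 (when the transaction closes) gives a deadline of 2000-06-12; done 2000-06-11 — timely.
Step 2 — 7 and 17 days from 2000-06-11 (when Form R-1 is filed) are 2000-06-18 and 2000-06-28 respectively; 2000-06-20 falls inside that range.
Step 3 — 14 and 29 days from 2000-06-20 (when the investor circular is published) are 2000-07-04 and 2000-07-19 respectively; done 2000-07-05, which is between those dates.
Step 4 — must wait 11 days from 2000-07-05 (when the supplementary schedule is filed), so not before 2000-07-16; done 2000-07-17 — permitted.
Step 5 — 9 and 39 days from 2000-08-16 (end of the 30-day review period, which began when the auditor's consent is delivered on 2000-07-17) are 2000-08-25 and 2000-09-24 respectively; 2000-08-27 falls inside that range.
Step 6 — counting 45 days from 2000-09-25 (end of the 29-day response period, which began when the website notice is posted on 2000-08-27) gives a deadline of 2000-11-09; completed 2000-11-02, before the deadline.
Step 7 — must wait 9 days from 2000-11-19 (end of the 17-day hold period, which began when the posting confirmation is filed on 2000-11-02), so not before 2000-11-28; 2000-12-01 is on or after that date.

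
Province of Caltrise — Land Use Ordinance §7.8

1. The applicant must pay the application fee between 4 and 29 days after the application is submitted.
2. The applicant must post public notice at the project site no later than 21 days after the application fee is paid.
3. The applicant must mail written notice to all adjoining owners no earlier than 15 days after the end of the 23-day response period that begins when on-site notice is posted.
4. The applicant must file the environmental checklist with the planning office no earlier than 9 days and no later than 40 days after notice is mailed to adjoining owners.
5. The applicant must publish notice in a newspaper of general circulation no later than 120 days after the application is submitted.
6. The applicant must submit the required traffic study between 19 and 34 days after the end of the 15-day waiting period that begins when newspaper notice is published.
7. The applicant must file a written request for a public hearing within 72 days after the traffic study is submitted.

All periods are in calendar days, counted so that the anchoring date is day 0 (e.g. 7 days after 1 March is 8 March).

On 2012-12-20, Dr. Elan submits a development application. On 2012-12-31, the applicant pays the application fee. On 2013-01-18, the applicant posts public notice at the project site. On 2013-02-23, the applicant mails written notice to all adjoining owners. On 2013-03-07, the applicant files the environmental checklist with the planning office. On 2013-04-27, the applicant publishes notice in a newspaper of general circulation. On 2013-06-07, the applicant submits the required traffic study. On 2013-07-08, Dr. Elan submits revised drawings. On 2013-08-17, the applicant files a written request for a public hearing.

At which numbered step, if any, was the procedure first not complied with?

Step 1: the window is 4–29 days after 2012-12-20 (when the application is submitted), so 2012-12-24 through 2013-01-18; done 2012-12-31, which is between those dates.
Step 2: 21 days after 2012-12-31 (when the application fee is paid) is 2013-01-21; done 2013-01-18 — timely.
Step 3: the earliest permitted date is 15 days after 2013-02-10 (end of the 23-day response period, which began when on-site notice is posted on 2013-01-18), i.e. 2013-02-25; acted on 2013-02-23, 2 days prematurely.

Step 3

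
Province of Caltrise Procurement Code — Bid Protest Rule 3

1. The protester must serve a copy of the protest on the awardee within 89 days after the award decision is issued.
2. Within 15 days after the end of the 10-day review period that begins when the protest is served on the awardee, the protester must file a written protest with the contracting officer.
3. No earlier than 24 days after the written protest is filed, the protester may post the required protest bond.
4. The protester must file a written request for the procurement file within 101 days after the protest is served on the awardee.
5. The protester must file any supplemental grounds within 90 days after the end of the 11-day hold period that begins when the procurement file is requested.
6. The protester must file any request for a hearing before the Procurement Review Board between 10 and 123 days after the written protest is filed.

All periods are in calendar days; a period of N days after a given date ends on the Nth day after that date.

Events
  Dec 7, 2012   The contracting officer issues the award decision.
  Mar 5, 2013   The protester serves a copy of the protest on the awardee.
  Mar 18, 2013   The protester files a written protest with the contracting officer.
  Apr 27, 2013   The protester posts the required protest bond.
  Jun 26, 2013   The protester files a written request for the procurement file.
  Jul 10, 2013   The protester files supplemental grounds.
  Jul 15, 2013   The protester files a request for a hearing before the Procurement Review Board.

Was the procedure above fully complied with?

(1) due by Dec 7, 2012 + 89 days = Mar 6, 2013; done Mar 5, 2013 — timely.
(2) due by Mar 15, 2013 + 15 days = Mar 30, 2013; Mar 18, 2013 is within that limit.
(3) permitted from Mar 18, 2013 + 24 days = Apr 11, 2013 onward; done Apr 27, 2013, after the minimum wait.
(4) due by Mar 5, 2013 + 101 days = Jun 14, 2013; not done until Jun 26, 2013, 12 days after the deadline.
The procedure was therefore not followed at step 4.

No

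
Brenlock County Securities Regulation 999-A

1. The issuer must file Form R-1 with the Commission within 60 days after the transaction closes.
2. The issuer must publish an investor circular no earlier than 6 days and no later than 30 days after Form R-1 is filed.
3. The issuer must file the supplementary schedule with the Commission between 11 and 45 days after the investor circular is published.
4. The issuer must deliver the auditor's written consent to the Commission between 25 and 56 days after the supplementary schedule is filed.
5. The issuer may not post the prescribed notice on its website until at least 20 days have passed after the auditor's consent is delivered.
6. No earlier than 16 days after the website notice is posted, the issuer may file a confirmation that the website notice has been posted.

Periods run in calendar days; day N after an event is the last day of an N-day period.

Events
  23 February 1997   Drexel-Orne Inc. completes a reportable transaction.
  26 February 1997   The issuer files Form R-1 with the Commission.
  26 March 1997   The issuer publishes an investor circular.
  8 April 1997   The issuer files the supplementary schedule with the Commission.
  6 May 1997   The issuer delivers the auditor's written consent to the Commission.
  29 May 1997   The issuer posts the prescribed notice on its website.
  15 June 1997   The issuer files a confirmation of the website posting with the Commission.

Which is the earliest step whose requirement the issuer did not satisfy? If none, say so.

None — every step was satisfied

Step 1 — counting 60 days from 23 February 1997 (when the transaction closes) gives a deadline of 24 April 1997; done 26 February 1997 — timely.
Step 2 — 6 and 30 days from 26 February 1997 (when Form R-1 is filed) are 4 March 1997 and 28 March 1997 respectively; done 26 March 1997, which is between those dates.
Step 3 — 11 and 45 days from 26 March 1997 (when the investor circular is published) are 6 April 1997 and 10 May 1997 respectively; done 8 April 1997 — within the window.
Step 4 — 25 and 56 days from 8 April 1997 (when the supplementary schedule is filed) are 3 May 1997 and 3 June 1997 respectively; 6 May 1997 falls inside that range.
Step 5 — must wait 20 days from 6 May 1997 (when the auditor's consent is delivered), so not before 26 May 1997; done 29 May 1997, after the minimum wait.
Step 6 — must wait 16 days from 29 May 1997 (when the website notice is posted), so not before 14 June 1997; 15 June 1997 is on or after that date.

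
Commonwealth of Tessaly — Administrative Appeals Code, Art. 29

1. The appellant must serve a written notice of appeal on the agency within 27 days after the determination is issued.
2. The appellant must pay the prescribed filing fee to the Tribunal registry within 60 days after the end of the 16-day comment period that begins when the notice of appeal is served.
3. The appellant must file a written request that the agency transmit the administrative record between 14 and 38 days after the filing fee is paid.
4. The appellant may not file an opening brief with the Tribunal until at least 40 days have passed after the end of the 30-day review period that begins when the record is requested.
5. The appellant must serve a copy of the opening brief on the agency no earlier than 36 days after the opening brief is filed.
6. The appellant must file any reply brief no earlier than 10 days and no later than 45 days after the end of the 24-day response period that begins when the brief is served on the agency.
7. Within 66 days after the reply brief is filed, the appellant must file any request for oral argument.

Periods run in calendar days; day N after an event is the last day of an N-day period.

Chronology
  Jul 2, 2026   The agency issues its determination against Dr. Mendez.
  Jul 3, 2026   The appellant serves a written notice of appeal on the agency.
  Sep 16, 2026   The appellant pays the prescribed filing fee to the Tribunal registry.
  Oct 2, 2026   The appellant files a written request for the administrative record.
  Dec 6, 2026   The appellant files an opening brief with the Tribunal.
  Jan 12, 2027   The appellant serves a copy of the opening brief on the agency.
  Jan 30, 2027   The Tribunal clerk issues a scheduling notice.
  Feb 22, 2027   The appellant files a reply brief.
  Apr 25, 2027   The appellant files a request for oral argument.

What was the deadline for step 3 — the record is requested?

Step 3 runs from Sep 16, 2026, when the filing fee is paid. The window is 14–38 days after Sep 16, 2026; it closes on Oct 24, 2026.

Oct 24, 2026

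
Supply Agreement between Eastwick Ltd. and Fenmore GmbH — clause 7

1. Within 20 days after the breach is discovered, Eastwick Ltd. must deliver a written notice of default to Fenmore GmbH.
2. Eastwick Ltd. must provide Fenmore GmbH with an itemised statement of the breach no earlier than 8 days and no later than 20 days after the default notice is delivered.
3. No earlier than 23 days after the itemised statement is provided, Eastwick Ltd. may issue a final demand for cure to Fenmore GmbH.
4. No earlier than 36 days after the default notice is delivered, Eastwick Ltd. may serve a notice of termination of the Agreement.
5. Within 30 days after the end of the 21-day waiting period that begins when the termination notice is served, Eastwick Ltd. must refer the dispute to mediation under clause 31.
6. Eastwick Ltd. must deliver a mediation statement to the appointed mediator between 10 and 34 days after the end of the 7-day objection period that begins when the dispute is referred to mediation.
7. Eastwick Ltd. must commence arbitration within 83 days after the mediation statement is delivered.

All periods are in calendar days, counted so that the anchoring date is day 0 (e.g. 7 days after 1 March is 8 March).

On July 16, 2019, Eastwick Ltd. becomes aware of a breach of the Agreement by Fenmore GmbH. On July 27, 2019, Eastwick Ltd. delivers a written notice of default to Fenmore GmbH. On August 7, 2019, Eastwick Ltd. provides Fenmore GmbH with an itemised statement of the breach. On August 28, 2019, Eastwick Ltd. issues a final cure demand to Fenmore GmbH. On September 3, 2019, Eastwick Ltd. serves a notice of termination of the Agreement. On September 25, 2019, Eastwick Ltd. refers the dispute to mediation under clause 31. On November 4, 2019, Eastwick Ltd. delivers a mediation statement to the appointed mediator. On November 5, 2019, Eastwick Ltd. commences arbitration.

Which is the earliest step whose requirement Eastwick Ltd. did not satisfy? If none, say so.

Step 3

Step 1: 20 days after July 16, 2019 (when the breach is discovered) is August 5, 2019; completed July 27, 2019, before the deadline.
Step 2: the window is 8–20 days after July 27, 2019 (when the default notice is delivered), so August 4, 2019 through August 16, 2019; done August 7, 2019, which is between those dates.
Step 3: the earliest permitted date is 23 days after August 7, 2019 (when the itemised statement is provided), i.e. August 30, 2019; August 28, 2019 is 2 days before the earliest permitted date.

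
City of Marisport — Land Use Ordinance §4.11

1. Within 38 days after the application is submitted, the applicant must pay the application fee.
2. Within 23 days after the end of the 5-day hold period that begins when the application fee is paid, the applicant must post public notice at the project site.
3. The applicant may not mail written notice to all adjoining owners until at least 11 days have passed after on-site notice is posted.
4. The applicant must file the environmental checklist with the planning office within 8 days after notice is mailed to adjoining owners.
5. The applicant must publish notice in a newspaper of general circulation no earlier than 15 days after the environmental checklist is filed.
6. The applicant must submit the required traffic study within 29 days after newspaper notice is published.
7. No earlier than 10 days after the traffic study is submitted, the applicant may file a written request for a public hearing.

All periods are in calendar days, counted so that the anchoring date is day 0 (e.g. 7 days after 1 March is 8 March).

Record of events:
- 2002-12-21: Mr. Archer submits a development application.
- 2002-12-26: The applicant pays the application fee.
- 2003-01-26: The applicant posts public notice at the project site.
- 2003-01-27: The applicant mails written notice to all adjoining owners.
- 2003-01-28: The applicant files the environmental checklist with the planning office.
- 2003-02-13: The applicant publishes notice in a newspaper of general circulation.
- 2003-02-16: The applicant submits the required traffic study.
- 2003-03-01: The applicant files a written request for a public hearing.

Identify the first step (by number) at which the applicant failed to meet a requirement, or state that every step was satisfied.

Step 2

(1) due by 2002-12-21 + 38 days = 2003-01-28; completed 2002-12-26, before the deadline.
(2) due by 2002-12-31 + 23 days = 2003-01-23; not done until 2003-01-26, 3 days after the deadline.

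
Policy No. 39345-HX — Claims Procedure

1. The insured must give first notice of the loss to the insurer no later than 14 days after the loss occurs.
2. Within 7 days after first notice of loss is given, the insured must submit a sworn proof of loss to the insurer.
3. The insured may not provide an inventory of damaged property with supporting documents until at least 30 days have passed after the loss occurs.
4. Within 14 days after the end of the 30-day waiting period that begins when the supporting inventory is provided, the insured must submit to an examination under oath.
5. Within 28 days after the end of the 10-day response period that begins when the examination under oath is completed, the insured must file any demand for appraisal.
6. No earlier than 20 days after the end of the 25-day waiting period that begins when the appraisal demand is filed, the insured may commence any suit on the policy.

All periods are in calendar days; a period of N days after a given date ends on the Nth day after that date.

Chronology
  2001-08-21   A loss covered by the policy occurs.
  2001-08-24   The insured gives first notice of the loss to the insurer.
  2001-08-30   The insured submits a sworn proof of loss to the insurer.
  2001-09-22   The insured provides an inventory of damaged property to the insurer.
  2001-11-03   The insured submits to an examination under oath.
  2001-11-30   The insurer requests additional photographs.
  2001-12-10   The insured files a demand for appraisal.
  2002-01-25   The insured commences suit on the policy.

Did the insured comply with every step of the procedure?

(1) due by 2001-08-21 + 14 days = 2001-09-04; completed 2001-08-24, before the deadline.
(2) due by 2001-08-24 + 7 days = 2001-08-31; 2001-08-30 is within that limit.
(3) permitted from 2001-08-21 + 30 days = 2001-09-20 onward; done 2001-09-22 — permitted.
(4) due by 2001-10-22 + 14 days = 2001-11-05; 2001-11-03 is within that limit.
(5) due by 2001-11-13 + 28 days = 2001-12-11; done 2001-12-10 — timely.
(6) permitted from 2002-01-04 + 20 days = 2002-01-24 onward; 2002-01-25 is on or after that date.

Yes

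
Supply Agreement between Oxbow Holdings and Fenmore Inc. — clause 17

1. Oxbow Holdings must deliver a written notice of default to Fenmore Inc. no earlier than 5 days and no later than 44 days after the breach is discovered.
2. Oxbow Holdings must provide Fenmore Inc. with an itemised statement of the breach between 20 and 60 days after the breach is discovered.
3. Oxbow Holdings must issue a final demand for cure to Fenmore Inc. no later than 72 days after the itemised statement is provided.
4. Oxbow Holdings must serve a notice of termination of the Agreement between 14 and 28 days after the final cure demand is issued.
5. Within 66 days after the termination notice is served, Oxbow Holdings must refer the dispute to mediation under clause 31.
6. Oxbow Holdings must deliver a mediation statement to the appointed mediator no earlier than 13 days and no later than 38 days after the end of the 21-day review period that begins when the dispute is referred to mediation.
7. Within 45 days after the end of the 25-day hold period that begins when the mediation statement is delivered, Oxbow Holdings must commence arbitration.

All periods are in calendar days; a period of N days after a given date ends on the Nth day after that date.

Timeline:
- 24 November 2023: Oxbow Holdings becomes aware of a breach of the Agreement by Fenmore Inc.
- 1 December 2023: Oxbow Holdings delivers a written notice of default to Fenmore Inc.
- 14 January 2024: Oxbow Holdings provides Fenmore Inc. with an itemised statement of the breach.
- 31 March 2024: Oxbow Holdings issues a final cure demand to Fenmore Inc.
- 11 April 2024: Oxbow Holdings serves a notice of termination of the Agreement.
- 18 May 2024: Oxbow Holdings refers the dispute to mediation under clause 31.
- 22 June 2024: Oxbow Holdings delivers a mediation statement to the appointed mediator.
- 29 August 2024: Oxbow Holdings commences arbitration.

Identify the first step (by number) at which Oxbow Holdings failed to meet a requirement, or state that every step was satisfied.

Step 3

Step 1: the window is 5–44 days after 24 November 2023 (when the breach is discovered), so 29 November 2023 through 7 January 2024; 1 December 2023 falls inside that range.
Step 2: the window is 20–60 days after 24 November 2023 (when the breach is discovered), so 14 December 2023 through 23 January 2024; done 14 January 2024 — within the window.
Step 3: 72 days after 14 January 2024 (when the itemised statement is provided) is 26 March 2024; not done until 31 March 2024, 5 days after the deadline.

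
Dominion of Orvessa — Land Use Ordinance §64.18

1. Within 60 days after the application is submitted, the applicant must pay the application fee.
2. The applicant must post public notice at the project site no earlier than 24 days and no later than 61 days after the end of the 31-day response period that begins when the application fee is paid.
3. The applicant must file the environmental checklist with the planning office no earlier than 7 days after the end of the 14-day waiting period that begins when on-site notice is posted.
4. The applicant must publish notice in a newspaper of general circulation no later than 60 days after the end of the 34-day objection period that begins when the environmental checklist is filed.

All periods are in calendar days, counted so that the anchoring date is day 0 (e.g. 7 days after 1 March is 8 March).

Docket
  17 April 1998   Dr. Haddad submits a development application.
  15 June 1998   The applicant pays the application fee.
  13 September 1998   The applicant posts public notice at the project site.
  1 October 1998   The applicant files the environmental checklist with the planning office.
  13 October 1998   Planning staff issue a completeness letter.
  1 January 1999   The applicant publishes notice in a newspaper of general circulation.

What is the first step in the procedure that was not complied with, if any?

Step 3

Step 1: 60 days after 17 April 1998 (when the application is submitted) is 16 June 1998; 15 June 1998 is within that limit.
Step 2: the window is 24–61 days after 16 July 1998 (end of the 31-day response period, which began when the application fee is paid on 15 June 1998), so 9 August 1998 through 15 September 1998; 13 September 1998 falls inside that range.
Step 3: the earliest permitted date is 7 days after 27 September 1998 (end of the 14-day waiting period, which began when on-site notice is posted on 13 September 1998), i.e. 4 October 1998; 1 October 1998 is 3 days before the earliest permitted date.
Later steps need not be reached.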